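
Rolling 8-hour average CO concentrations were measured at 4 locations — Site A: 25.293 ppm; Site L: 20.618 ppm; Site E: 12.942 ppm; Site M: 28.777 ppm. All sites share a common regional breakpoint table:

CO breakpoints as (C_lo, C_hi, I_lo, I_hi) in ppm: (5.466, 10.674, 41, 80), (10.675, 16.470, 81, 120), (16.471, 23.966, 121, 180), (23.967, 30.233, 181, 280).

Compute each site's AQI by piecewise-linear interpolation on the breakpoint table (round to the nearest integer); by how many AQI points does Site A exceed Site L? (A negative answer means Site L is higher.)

48

Site A: 25.293 lies in 23.967–30.233, so I_lo=181, I_hi=280, C_lo=23.967, C_hi=30.233.
(280−181)/(30.233−23.967) × (25.293−23.967) + 181 = 99/6.266 × 1.326 + 181 ≈ 201.95 → 202.
Site L: 20.618 lies in 16.471–23.966, so I_lo=121, I_hi=180, C_lo=16.471, C_hi=23.966.
(180−121)/(23.966−16.471) × (20.618−16.471) + 121 = 59/7.495 × 4.147 + 121 ≈ 153.64 → 154.
Site E: 12.942 lies in 10.675–16.470, so I_lo=81, I_hi=120, C_lo=10.675, C_hi=16.470.
(120−81)/(16.470−10.675) × (12.942−10.675) + 81 = 39/5.795 × 2.267 + 81 ≈ 96.26 → 96.
Site M: 28.777 lies in 23.967–30.233, so I_lo=181, I_hi=280, C_lo=23.967, C_hi=30.233.
(280−181)/(30.233−23.967) × (28.777−23.967) + 181 = 99/6.266 × 4.810 + 181 ≈ 257.00 → 257.
AQIs: Site A=202, Site L=154, Site E=96, Site M=257. Site A (202) − Site L (154) = 48.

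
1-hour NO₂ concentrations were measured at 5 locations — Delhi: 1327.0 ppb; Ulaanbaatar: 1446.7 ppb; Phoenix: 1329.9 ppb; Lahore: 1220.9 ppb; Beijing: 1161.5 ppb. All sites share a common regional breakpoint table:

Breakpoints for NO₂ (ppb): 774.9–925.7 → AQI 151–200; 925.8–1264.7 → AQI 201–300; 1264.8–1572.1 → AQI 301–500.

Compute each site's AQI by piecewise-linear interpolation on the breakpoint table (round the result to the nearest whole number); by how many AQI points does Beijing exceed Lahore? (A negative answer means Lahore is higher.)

-17

Delhi 1327.0: bracket 1264.8–1572.1 → index 301–500; slope 199/307.3, offset 62.2.
AQI = 301 + 199/307.3·62.2 ≈ 341.28 ⇒ 341.
Ulaanbaatar: 1446.7 ∈ [1264.8, 1572.1] ↔ index [301, 500].
301 + (1446.7−1264.8)·(500−301)/(1572.1−1264.8) = 301 + 181.9·199/307.3 ≈ 418.79, so AQI = 419.
Phoenix: 1329.9 lies in 1264.8–1572.1, so I_lo=301, I_hi=500, C_lo=1264.8, C_hi=1572.1.
(500−301)/(1572.1−1264.8) × (1329.9−1264.8) + 301 = 199/307.3 × 65.1 + 301 ≈ 343.16 → 343.
Lahore: 1220.9 ∈ [925.8, 1264.7] ↔ index [201, 300].
201 + (1220.9−925.8)·(300−201)/(1264.7−925.8) = 201 + 295.1·99/338.9 ≈ 287.21, so AQI = 287.
Beijing: row 925.8–1264.7 (AQI 201–300). (300−201)·(1161.5−925.8)/(1264.7−925.8) + 201 = 99·235.7/338.9 + 201 ≈ 269.85 → 270.
AQIs: Delhi=341, Ulaanbaatar=419, Phoenix=343, Lahore=287, Beijing=270. Beijing (270) − Lahore (287) = -17.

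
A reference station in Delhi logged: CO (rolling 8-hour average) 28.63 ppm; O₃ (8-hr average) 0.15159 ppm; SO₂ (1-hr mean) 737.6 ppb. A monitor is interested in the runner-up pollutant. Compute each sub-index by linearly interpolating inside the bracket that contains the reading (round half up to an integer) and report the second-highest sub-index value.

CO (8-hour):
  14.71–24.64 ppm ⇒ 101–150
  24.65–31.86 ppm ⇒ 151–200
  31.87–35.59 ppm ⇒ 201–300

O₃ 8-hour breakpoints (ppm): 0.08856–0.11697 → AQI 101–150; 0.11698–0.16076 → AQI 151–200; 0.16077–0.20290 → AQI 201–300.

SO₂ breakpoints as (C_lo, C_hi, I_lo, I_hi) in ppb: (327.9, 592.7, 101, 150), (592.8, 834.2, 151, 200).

CO: 28.63 lies in 24.65–31.86, so I_lo=151, I_hi=200, C_lo=24.65, C_hi=31.86.
(200−151)/(31.86−24.65) × (28.63−24.65) + 151 = 49/7.21 × 3.98 + 151 ≈ 178.05 → 178.
O₃: 0.15159 ∈ [0.11698, 0.16076] ↔ index [151, 200].
151 + (0.15159−0.11698)·(200−151)/(0.16076−0.11698) = 151 + 0.03461·49/0.04378 ≈ 189.74, so AQI = 190.
SO₂: 737.6 lies in 592.8–834.2, so I_lo=151, I_hi=200, C_lo=592.8, C_hi=834.2.
(200−151)/(834.2−592.8) × (737.6−592.8) + 151 = 49/241.4 × 144.8 + 151 ≈ 180.39 → 180.
Sub-indices: CO→178, O₃→190, SO₂→180. Ranked high→low: 190, 180, 178. Second-highest sub-index = 180.

180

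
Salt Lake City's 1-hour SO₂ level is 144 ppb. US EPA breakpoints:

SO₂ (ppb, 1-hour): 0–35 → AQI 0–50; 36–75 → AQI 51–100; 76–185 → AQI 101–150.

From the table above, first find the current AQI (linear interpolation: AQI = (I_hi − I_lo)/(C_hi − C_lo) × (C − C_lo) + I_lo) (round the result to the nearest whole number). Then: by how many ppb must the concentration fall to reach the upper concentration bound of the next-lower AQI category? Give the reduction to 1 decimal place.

69.0

SO₂: row 76–185 (AQI 101–150). (150−101)·(144−76)/(185−76) + 101 = 49·68/109 + 101 ≈ 131.57 → 132.
Current AQI 132 is in the Unhealthy for Sensitive Groups range (101–150). The next-lower category tops out at AQI 100, whose upper concentration bound is 75 ppb.
Reduction needed = 144 − 75 = 69.0 ppb.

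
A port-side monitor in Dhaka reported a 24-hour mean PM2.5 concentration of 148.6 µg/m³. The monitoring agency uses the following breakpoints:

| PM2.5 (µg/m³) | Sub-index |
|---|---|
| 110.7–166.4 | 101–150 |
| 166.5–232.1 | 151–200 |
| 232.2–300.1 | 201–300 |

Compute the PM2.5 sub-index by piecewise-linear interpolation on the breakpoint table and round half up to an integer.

134

PM2.5: 148.6 ∈ [110.7, 166.4] ↔ index [101, 150].
101 + (148.6−110.7)·(150−101)/(166.4−110.7) = 101 + 37.9·49/55.7 ≈ 134.34, so AQI = 134.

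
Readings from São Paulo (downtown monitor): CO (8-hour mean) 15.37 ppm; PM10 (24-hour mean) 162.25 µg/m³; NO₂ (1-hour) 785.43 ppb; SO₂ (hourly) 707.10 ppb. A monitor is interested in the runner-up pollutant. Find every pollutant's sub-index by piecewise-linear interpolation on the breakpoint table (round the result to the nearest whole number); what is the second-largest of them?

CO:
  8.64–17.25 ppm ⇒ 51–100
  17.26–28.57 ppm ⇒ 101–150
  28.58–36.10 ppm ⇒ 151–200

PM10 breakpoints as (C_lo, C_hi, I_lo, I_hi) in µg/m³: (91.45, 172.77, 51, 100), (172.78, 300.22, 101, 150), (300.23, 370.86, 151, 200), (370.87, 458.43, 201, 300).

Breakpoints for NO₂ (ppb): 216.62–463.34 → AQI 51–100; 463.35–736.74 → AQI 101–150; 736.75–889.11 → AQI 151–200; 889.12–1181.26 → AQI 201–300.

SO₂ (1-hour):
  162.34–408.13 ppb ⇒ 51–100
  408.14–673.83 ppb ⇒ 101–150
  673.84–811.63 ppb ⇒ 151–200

CO: 15.37 lies in 8.64–17.25, so I_lo=51, I_hi=100, C_lo=8.64, C_hi=17.25.
(100−51)/(17.25−8.64) × (15.37−8.64) + 51 = 49/8.61 × 6.73 + 51 ≈ 89.30 → 89.
PM10: 162.25 ∈ [91.45, 172.77] ↔ index [51, 100].
51 + (162.25−91.45)·(100−51)/(172.77−91.45) = 51 + 70.80·49/81.32 ≈ 93.66, so AQI = 94.
NO₂: 785.43 ∈ [736.75, 889.11] ↔ index [151, 200].
151 + (785.43−736.75)·(200−151)/(889.11−736.75) = 151 + 48.68·49/152.36 ≈ 166.66, so AQI = 167.
SO₂: 707.10 ∈ [673.84, 811.63] ↔ index [151, 200].
151 + (707.10−673.84)·(200−151)/(811.63−673.84) = 151 + 33.26·49/137.79 ≈ 162.83, so AQI = 163.
Sub-indices: CO→89, PM10→94, NO₂→167, SO₂→163. Ranked high→low: 167, 163, 94, 89. Second-highest sub-index = 163.

163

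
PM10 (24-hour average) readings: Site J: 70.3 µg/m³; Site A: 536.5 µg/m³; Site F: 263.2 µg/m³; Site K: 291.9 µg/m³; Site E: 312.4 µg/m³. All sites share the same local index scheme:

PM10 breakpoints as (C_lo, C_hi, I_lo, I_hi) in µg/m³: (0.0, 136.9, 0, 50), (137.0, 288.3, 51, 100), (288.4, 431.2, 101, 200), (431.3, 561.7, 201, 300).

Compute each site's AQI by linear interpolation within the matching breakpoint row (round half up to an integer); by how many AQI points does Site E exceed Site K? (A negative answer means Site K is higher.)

Site J 70.3: bracket 0.0–136.9 → index 0–50; slope 50/136.9, offset 70.3.
AQI = 0 + 50/136.9·70.3 ≈ 25.68 ⇒ 26.
Site A 536.5: bracket 431.3–561.7 → index 201–300; slope 99/130.4, offset 105.2.
AQI = 201 + 99/130.4·105.2 ≈ 280.87 ⇒ 281.
Site F: 263.2 lies in 137.0–288.3, so I_lo=51, I_hi=100, C_lo=137.0, C_hi=288.3.
(100−51)/(288.3−137.0) × (263.2−137.0) + 51 = 49/151.3 × 126.2 + 51 ≈ 91.87 → 92.
Site K: row 288.4–431.2 (AQI 101–200). (200−101)·(291.9−288.4)/(431.2−288.4) + 101 = 99·3.5/142.8 + 101 ≈ 103.43 → 103.
Site E: 312.4 lies in 288.4–431.2, so I_lo=101, I_hi=200, C_lo=288.4, C_hi=431.2.
(200−101)/(431.2−288.4) × (312.4−288.4) + 101 = 99/142.8 × 24.0 + 101 ≈ 117.64 → 118.
AQIs: Site J=26, Site A=281, Site F=92, Site K=103, Site E=118. Site E (118) − Site K (103) = 15.

15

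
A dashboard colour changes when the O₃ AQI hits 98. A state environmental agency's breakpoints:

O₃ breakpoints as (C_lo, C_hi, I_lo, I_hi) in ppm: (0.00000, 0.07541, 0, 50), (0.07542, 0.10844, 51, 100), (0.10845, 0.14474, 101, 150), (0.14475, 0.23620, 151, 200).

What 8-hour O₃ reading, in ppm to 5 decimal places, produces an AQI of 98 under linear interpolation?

0.10709

AQI 98 lies in the 51–100 band, which corresponds to 0.07542–0.10844 ppm.
C = 0.07542 + (98−51)×(0.10844−0.07542)/(100−51) = 0.07542 + 47×0.03302/49 ≈ 0.1070922 ppm → 0.10709 ppm to 5 dp.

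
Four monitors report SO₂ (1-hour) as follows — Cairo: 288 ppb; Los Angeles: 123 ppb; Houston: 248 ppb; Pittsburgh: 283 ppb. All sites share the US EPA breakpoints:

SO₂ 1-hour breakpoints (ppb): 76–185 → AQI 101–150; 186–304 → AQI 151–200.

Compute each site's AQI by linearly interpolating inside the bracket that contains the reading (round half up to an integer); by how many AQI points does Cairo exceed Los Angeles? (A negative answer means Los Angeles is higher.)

Cairo: row 186–304 (AQI 151–200). (200−151)·(288−186)/(304−186) + 151 = 49·102/118 + 151 ≈ 193.36 → 193.
Los Angeles: 123 ∈ [76, 185] ↔ index [101, 150].
101 + (123−76)·(150−101)/(185−76) = 101 + 47·49/109 ≈ 122.13, so AQI = 122.
Houston: row 186–304 (AQI 151–200). (200−151)·(248−186)/(304−186) + 151 = 49·62/118 + 151 ≈ 176.75 → 177.
Pittsburgh 283: bracket 186–304 → index 151–200; slope 49/118, offset 97.
AQI = 151 + 49/118·97 ≈ 191.28 ⇒ 191.
AQIs: Cairo=193, Los Angeles=122, Houston=177, Pittsburgh=191. Cairo (193) − Los Angeles (122) = 71.

71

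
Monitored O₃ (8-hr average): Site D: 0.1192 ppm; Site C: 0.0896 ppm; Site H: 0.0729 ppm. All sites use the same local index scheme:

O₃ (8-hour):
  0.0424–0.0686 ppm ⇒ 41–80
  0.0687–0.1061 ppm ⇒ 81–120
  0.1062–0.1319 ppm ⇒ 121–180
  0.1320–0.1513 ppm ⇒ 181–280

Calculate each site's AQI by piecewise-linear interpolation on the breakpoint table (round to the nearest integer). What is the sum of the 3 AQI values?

Site D: 0.1192 lies in 0.1062–0.1319, so I_lo=121, I_hi=180, C_lo=0.1062, C_hi=0.1319.
(180−121)/(0.1319−0.1062) × (0.1192−0.1062) + 121 = 59/0.0257 × 0.0130 + 121 ≈ 150.84 → 151.
Site C: row 0.0687–0.1061 (AQI 81–120). (120−81)·(0.0896−0.0687)/(0.1061−0.0687) + 81 = 39·0.0209/0.0374 + 81 ≈ 102.79 → 103.
Site H: 0.0729 ∈ [0.0687, 0.1061] ↔ index [81, 120].
81 + (0.0729−0.0687)·(120−81)/(0.1061−0.0687) = 81 + 0.0042·39/0.0374 ≈ 85.38, so AQI = 85.
AQIs: Site D=151, Site C=103, Site H=85. Sum = 151 + 103 + 85 = 339.

339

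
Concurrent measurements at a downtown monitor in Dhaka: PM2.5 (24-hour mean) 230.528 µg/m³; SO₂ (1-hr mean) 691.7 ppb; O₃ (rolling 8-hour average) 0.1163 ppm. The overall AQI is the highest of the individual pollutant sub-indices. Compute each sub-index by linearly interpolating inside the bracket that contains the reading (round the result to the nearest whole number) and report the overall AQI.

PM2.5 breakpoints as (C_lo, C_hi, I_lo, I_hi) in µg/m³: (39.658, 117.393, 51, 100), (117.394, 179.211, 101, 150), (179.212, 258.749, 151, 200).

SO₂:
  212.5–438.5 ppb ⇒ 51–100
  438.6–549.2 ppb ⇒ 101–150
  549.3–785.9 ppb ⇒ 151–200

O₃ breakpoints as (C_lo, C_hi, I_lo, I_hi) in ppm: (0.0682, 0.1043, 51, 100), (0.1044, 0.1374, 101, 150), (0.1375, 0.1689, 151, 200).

PM2.5: 230.528 lies in 179.212–258.749, so I_lo=151, I_hi=200, C_lo=179.212, C_hi=258.749.
(200−151)/(258.749−179.212) × (230.528−179.212) + 151 = 49/79.537 × 51.316 + 151 ≈ 182.61 → 183.
SO₂ 691.7: bracket 549.3–785.9 → index 151–200; slope 49/236.6, offset 142.4.
AQI = 151 + 49/236.6·142.4 ≈ 180.49 ⇒ 180.
O₃: 0.1163 lies in 0.1044–0.1374, so I_lo=101, I_hi=150, C_lo=0.1044, C_hi=0.1374.
(150−101)/(0.1374−0.1044) × (0.1163−0.1044) + 101 = 49/0.0330 × 0.0119 + 101 ≈ 118.67 → 119.
Sub-indices: PM2.5→183, SO₂→180, O₃→119. Overall AQI = max = 183; dominant pollutant is PM2.5.
AQI 183: Unhealthy.

183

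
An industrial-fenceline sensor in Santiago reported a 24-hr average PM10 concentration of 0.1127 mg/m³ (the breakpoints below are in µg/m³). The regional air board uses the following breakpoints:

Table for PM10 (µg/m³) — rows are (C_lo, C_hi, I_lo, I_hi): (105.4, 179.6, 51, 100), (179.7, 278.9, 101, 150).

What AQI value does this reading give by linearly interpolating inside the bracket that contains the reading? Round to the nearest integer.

56

Convert: 0.1127 mg/m³ = 112.7 µg/m³.
PM10: 112.7 lies in 105.4–179.6, so I_lo=51, I_hi=100, C_lo=105.4, C_hi=179.6.
(100−51)/(179.6−105.4) × (112.7−105.4) + 51 = 49/74.2 × 7.3 + 51 ≈ 55.82 → 56.
AQI 56 falls in the Moderate category.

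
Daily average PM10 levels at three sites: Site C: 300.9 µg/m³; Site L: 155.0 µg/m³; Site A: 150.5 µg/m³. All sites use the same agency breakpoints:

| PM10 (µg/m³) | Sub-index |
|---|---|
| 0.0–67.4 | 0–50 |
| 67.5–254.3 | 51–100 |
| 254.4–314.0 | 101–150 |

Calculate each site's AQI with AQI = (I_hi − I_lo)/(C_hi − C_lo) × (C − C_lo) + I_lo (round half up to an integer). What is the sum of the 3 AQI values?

286

Site C: 300.9 lies in 254.4–314.0, so I_lo=101, I_hi=150, C_lo=254.4, C_hi=314.0.
(150−101)/(314.0−254.4) × (300.9−254.4) + 101 = 49/59.6 × 46.5 + 101 ≈ 139.23 → 139.
Site L: row 67.5–254.3 (AQI 51–100). (100−51)·(155.0−67.5)/(254.3−67.5) + 51 = 49·87.5/186.8 + 51 ≈ 73.95 → 74.
Site A 150.5: bracket 67.5–254.3 → index 51–100; slope 49/186.8, offset 83.0.
AQI = 51 + 49/186.8·83.0 ≈ 72.77 ⇒ 73.
AQIs: Site C=139, Site L=74, Site A=73. Sum = 139 + 74 + 73 = 286.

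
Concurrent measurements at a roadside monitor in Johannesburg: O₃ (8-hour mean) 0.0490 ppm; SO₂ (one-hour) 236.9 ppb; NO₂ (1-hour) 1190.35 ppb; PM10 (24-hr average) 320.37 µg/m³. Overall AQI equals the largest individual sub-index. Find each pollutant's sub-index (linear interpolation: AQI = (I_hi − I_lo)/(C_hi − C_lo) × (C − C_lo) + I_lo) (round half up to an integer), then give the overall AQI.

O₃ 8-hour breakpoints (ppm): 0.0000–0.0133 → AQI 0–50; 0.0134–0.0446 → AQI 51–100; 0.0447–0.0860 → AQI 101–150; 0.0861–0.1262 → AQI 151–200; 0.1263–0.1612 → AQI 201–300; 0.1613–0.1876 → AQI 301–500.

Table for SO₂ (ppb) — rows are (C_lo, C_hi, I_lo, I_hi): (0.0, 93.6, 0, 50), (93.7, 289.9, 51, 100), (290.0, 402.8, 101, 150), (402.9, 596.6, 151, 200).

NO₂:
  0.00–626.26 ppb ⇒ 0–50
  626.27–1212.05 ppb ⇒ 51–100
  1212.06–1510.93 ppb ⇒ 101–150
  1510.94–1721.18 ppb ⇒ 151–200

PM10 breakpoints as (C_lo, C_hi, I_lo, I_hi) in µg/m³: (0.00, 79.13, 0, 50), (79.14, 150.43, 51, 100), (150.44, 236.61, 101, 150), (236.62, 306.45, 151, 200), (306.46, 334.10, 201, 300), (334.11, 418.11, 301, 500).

251

O₃: row 0.0447–0.0860 (AQI 101–150). (150−101)·(0.0490−0.0447)/(0.0860−0.0447) + 101 = 49·0.0043/0.0413 + 101 ≈ 106.10 → 106.
SO₂: 236.9 ∈ [93.7, 289.9] ↔ index [51, 100].
51 + (236.9−93.7)·(100−51)/(289.9−93.7) = 51 + 143.2·49/196.2 ≈ 86.76, so AQI = 87.
NO₂: 1190.35 lies in 626.27–1212.05, so I_lo=51, I_hi=100, C_lo=626.27, C_hi=1212.05.
(100−51)/(1212.05−626.27) × (1190.35−626.27) + 51 = 49/585.78 × 564.08 + 51 ≈ 98.18 → 98.
PM10: 320.37 lies in 306.46–334.10, so I_lo=201, I_hi=300, C_lo=306.46, C_hi=334.10.
(300−201)/(334.10−306.46) × (320.37−306.46) + 201 = 99/27.64 × 13.91 + 201 ≈ 250.82 → 251.
Sub-indices: O₃→106, SO₂→87, NO₂→98, PM10→251. Overall AQI = max = 251; dominant pollutant is PM10.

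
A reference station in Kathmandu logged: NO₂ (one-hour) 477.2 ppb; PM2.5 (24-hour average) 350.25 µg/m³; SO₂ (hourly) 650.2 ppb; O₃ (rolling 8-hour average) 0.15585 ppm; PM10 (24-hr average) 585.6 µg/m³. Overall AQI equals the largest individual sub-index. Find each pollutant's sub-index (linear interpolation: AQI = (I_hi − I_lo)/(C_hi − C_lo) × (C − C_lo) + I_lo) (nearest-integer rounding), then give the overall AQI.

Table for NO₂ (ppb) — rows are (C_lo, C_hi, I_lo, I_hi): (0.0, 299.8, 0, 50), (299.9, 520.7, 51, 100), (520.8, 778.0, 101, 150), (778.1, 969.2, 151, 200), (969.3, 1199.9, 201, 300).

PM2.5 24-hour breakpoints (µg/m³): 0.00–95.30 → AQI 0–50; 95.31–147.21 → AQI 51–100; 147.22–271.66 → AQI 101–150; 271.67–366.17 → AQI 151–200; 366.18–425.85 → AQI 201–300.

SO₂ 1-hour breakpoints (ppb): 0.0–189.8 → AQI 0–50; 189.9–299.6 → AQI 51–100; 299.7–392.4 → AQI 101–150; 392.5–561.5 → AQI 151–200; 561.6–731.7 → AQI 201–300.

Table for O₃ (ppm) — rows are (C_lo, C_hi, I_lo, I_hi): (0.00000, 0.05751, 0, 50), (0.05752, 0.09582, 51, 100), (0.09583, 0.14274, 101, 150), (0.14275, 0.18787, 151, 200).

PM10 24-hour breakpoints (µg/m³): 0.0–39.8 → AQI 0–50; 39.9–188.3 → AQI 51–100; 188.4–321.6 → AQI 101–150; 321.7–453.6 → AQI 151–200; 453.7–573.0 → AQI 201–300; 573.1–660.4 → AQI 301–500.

NO₂: 477.2 lies in 299.9–520.7, so I_lo=51, I_hi=100, C_lo=299.9, C_hi=520.7.
(100−51)/(520.7−299.9) × (477.2−299.9) + 51 = 49/220.8 × 177.3 + 51 ≈ 90.35 → 90.
PM2.5 350.25: bracket 271.67–366.17 → index 151–200; slope 49/94.50, offset 78.58.
AQI = 151 + 49/94.50·78.58 ≈ 191.75 ⇒ 192.
SO₂: 650.2 lies in 561.6–731.7, so I_lo=201, I_hi=300, C_lo=561.6, C_hi=731.7.
(300−201)/(731.7−561.6) × (650.2−561.6) + 201 = 99/170.1 × 88.6 + 201 ≈ 252.57 → 253.
O₃: row 0.14275–0.18787 (AQI 151–200). (200−151)·(0.15585−0.14275)/(0.18787−0.14275) + 151 = 49·0.01310/0.04512 + 151 ≈ 165.23 → 165.
PM10: 585.6 lies in 573.1–660.4, so I_lo=301, I_hi=500, C_lo=573.1, C_hi=660.4.
(500−301)/(660.4−573.1) × (585.6−573.1) + 301 = 199/87.3 × 12.5 + 301 ≈ 329.49 → 329.
Sub-indices: NO₂→90, PM2.5→192, SO₂→253, O₃→165, PM10→329. Overall AQI = max = 329; dominant pollutant is PM10.
AQI 329: Hazardous.

329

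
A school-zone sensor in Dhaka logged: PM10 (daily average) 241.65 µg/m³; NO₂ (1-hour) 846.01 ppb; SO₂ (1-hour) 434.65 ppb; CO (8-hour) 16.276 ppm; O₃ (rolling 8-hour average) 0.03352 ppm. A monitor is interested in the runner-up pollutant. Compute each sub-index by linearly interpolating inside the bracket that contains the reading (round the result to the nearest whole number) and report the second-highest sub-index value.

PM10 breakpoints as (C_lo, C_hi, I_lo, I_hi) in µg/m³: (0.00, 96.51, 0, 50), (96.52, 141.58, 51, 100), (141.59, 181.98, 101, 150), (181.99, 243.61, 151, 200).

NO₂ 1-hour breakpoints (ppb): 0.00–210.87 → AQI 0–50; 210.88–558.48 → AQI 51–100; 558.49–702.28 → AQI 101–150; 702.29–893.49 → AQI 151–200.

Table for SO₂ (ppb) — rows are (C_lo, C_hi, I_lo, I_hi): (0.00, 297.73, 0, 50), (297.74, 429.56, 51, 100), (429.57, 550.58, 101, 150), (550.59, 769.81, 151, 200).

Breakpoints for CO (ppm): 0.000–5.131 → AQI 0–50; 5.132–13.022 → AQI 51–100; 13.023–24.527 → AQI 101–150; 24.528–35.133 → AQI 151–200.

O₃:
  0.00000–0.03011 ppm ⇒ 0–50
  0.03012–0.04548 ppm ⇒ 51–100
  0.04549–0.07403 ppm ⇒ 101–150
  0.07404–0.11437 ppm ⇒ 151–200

188

PM10: row 181.99–243.61 (AQI 151–200). (200−151)·(241.65−181.99)/(243.61−181.99) + 151 = 49·59.66/61.62 + 151 ≈ 198.44 → 198.
NO₂ 846.01: bracket 702.29–893.49 → index 151–200; slope 49/191.20, offset 143.72.
AQI = 151 + 49/191.20·143.72 ≈ 187.83 ⇒ 188.
SO₂: row 429.57–550.58 (AQI 101–150). (150−101)·(434.65−429.57)/(550.58−429.57) + 101 = 49·5.08/121.01 + 101 ≈ 103.06 → 103.
CO 16.276: bracket 13.023–24.527 → index 101–150; slope 49/11.504, offset 3.253.
AQI = 101 + 49/11.504·3.253 ≈ 114.86 ⇒ 115.
O₃ 0.03352: bracket 0.03012–0.04548 → index 51–100; slope 49/0.01536, offset 0.00340.
AQI = 51 + 49/0.01536·0.00340 ≈ 61.85 ⇒ 62.
Sub-indices: PM10→198, NO₂→188, SO₂→103, CO→115, O₃→62. Ranked high→low: 198, 188, 115, 103, 62. Second-highest sub-index = 188.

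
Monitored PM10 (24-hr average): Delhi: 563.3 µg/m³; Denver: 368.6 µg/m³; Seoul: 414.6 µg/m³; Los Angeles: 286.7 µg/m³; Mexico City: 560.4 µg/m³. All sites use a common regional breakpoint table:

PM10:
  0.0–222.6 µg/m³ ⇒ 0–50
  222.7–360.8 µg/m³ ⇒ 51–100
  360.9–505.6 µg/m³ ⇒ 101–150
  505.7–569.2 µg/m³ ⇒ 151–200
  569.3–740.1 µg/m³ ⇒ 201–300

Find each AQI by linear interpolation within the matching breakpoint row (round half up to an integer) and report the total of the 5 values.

685

Delhi: 563.3 lies in 505.7–569.2, so I_lo=151, I_hi=200, C_lo=505.7, C_hi=569.2.
(200−151)/(569.2−505.7) × (563.3−505.7) + 151 = 49/63.5 × 57.6 + 151 ≈ 195.45 → 195.
Denver 368.6: bracket 360.9–505.6 → index 101–150; slope 49/144.7, offset 7.7.
AQI = 101 + 49/144.7·7.7 ≈ 103.61 ⇒ 104.
Seoul: 414.6 ∈ [360.9, 505.6] ↔ index [101, 150].
101 + (414.6−360.9)·(150−101)/(505.6−360.9) = 101 + 53.7·49/144.7 ≈ 119.18, so AQI = 119.
Los Angeles: 286.7 ∈ [222.7, 360.8] ↔ index [51, 100].
51 + (286.7−222.7)·(100−51)/(360.8−222.7) = 51 + 64.0·49/138.1 ≈ 73.71, so AQI = 74.
Mexico City 560.4: bracket 505.7–569.2 → index 151–200; slope 49/63.5, offset 54.7.
AQI = 151 + 49/63.5·54.7 ≈ 193.21 ⇒ 193.
AQIs: Delhi=195, Denver=104, Seoul=119, Los Angeles=74, Mexico City=193. Sum = 195 + 104 + 119 + 74 + 193 = 685.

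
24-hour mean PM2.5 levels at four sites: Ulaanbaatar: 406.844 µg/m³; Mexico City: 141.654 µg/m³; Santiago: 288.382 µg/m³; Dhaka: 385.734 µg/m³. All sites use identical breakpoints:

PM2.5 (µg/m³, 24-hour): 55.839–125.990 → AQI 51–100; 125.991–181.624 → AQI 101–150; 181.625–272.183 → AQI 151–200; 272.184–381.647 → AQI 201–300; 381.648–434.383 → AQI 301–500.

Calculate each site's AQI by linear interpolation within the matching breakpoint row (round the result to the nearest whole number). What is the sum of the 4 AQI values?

1043

Ulaanbaatar: row 381.648–434.383 (AQI 301–500). (500−301)·(406.844−381.648)/(434.383−381.648) + 301 = 199·25.196/52.735 + 301 ≈ 396.08 → 396.
Mexico City: row 125.991–181.624 (AQI 101–150). (150−101)·(141.654−125.991)/(181.624−125.991) + 101 = 49·15.663/55.633 + 101 ≈ 114.80 → 115.
Santiago: 288.382 lies in 272.184–381.647, so I_lo=201, I_hi=300, C_lo=272.184, C_hi=381.647.
(300−201)/(381.647−272.184) × (288.382−272.184) + 201 = 99/109.463 × 16.198 + 201 ≈ 215.65 → 216.
Dhaka 385.734: bracket 381.648–434.383 → index 301–500; slope 199/52.735, offset 4.086.
AQI = 301 + 199/52.735·4.086 ≈ 316.42 ⇒ 316.
AQIs: Ulaanbaatar=396, Mexico City=115, Santiago=216, Dhaka=316. Sum = 396 + 115 + 216 + 316 = 1043.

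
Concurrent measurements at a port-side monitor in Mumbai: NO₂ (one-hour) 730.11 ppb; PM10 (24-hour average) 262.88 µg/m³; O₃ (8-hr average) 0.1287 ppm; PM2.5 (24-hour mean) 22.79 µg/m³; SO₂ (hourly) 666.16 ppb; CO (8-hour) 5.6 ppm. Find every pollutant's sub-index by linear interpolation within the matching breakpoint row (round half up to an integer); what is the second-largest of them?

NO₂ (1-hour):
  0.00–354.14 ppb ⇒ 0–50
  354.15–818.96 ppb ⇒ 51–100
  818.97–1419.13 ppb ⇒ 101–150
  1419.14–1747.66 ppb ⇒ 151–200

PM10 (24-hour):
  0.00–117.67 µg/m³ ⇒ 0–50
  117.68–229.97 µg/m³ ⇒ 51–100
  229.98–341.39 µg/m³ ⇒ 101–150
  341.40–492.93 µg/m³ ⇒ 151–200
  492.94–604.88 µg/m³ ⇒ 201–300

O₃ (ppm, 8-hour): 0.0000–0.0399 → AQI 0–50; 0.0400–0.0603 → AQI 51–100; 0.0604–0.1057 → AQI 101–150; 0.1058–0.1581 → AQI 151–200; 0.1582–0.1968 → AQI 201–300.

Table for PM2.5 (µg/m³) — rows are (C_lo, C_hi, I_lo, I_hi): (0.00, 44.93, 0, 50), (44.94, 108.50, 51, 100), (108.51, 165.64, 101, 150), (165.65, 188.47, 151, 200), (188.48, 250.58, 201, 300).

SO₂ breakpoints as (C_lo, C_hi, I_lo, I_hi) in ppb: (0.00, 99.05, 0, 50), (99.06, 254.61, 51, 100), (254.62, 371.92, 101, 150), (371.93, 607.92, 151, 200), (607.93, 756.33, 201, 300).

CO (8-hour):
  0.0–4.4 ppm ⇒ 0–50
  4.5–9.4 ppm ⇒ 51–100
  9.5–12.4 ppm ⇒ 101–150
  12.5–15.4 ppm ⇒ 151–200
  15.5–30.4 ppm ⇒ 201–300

172

NO₂ 730.11: bracket 354.15–818.96 → index 51–100; slope 49/464.81, offset 375.96.
AQI = 51 + 49/464.81·375.96 ≈ 90.63 ⇒ 91.
PM10: row 229.98–341.39 (AQI 101–150). (150−101)·(262.88−229.98)/(341.39−229.98) + 101 = 49·32.90/111.41 + 101 ≈ 115.47 → 115.
O₃: row 0.1058–0.1581 (AQI 151–200). (200−151)·(0.1287−0.1058)/(0.1581−0.1058) + 151 = 49·0.0229/0.0523 + 151 ≈ 172.46 → 172.
PM2.5: 22.79 ∈ [0.00, 44.93] ↔ index [0, 50].
0 + (22.79−0.00)·(50−0)/(44.93−0.00) = 0 + 22.79·50/44.93 ≈ 25.36, so AQI = 25.
SO₂: 666.16 ∈ [607.93, 756.33] ↔ index [201, 300].
201 + (666.16−607.93)·(300−201)/(756.33−607.93) = 201 + 58.23·99/148.40 ≈ 239.85, so AQI = 240.
CO: row 4.5–9.4 (AQI 51–100). (100−51)·(5.6−4.5)/(9.4−4.5) + 51 = 49·1.1/4.9 + 51 ≈ 62.00 → 62.
Sub-indices: NO₂→91, PM10→115, O₃→172, PM2.5→25, SO₂→240, CO→62. Ranked high→low: 240, 172, 115, 91, 62, 25. Second-highest sub-index = 172.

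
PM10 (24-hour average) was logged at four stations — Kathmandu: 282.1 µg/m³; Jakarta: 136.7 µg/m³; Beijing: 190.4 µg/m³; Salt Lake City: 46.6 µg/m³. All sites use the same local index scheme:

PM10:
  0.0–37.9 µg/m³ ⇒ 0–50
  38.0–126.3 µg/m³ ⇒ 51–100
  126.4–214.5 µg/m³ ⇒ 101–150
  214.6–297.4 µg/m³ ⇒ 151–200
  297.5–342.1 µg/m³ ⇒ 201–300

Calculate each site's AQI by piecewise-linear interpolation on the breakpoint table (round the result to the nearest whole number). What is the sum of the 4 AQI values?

491

Kathmandu: 282.1 lies in 214.6–297.4, so I_lo=151, I_hi=200, C_lo=214.6, C_hi=297.4.
(200−151)/(297.4−214.6) × (282.1−214.6) + 151 = 49/82.8 × 67.5 + 151 ≈ 190.95 → 191.
Jakarta: 136.7 ∈ [126.4, 214.5] ↔ index [101, 150].
101 + (136.7−126.4)·(150−101)/(214.5−126.4) = 101 + 10.3·49/88.1 ≈ 106.73, so AQI = 107.
Beijing: row 126.4–214.5 (AQI 101–150). (150−101)·(190.4−126.4)/(214.5−126.4) + 101 = 49·64.0/88.1 + 101 ≈ 136.60 → 137.
Salt Lake City: 46.6 lies in 38.0–126.3, so I_lo=51, I_hi=100, C_lo=38.0, C_hi=126.3.
(100−51)/(126.3−38.0) × (46.6−38.0) + 51 = 49/88.3 × 8.6 + 51 ≈ 55.77 → 56.
AQIs: Kathmandu=191, Jakarta=107, Beijing=137, Salt Lake City=56. Sum = 191 + 107 + 137 + 56 = 491.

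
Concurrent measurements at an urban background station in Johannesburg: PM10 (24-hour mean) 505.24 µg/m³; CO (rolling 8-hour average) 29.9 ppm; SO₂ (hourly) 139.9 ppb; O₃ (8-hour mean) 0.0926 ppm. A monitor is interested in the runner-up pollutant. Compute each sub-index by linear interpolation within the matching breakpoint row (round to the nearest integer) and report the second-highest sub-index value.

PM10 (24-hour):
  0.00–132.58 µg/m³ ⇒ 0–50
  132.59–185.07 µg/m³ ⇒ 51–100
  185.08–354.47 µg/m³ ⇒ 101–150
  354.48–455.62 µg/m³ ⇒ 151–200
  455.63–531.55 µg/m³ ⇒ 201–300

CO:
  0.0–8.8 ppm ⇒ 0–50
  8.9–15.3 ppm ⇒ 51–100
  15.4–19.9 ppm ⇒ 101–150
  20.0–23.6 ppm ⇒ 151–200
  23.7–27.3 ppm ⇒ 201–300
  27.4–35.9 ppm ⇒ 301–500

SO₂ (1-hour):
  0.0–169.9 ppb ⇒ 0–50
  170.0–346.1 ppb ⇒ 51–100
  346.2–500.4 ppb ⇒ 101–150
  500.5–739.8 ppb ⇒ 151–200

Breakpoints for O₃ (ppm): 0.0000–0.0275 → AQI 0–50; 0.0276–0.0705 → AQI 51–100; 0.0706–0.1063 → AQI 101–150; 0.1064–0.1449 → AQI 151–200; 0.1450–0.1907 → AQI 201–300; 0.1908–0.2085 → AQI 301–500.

266

PM10: 505.24 ∈ [455.63, 531.55] ↔ index [201, 300].
201 + (505.24−455.63)·(300−201)/(531.55−455.63) = 201 + 49.61·99/75.92 ≈ 265.69, so AQI = 266.
CO: row 27.4–35.9 (AQI 301–500). (500−301)·(29.9−27.4)/(35.9−27.4) + 301 = 199·2.5/8.5 + 301 ≈ 359.53 → 360.
SO₂: 139.9 ∈ [0.0, 169.9] ↔ index [0, 50].
0 + (139.9−0.0)·(50−0)/(169.9−0.0) = 0 + 139.9·50/169.9 ≈ 41.17, so AQI = 41.
O₃: 0.0926 lies in 0.0706–0.1063, so I_lo=101, I_hi=150, C_lo=0.0706, C_hi=0.1063.
(150−101)/(0.1063−0.0706) × (0.0926−0.0706) + 101 = 49/0.0357 × 0.0220 + 101 ≈ 131.20 → 131.
Sub-indices: PM10→266, CO→360, SO₂→41, O₃→131. Ranked high→low: 360, 266, 131, 41. Second-highest sub-index = 266.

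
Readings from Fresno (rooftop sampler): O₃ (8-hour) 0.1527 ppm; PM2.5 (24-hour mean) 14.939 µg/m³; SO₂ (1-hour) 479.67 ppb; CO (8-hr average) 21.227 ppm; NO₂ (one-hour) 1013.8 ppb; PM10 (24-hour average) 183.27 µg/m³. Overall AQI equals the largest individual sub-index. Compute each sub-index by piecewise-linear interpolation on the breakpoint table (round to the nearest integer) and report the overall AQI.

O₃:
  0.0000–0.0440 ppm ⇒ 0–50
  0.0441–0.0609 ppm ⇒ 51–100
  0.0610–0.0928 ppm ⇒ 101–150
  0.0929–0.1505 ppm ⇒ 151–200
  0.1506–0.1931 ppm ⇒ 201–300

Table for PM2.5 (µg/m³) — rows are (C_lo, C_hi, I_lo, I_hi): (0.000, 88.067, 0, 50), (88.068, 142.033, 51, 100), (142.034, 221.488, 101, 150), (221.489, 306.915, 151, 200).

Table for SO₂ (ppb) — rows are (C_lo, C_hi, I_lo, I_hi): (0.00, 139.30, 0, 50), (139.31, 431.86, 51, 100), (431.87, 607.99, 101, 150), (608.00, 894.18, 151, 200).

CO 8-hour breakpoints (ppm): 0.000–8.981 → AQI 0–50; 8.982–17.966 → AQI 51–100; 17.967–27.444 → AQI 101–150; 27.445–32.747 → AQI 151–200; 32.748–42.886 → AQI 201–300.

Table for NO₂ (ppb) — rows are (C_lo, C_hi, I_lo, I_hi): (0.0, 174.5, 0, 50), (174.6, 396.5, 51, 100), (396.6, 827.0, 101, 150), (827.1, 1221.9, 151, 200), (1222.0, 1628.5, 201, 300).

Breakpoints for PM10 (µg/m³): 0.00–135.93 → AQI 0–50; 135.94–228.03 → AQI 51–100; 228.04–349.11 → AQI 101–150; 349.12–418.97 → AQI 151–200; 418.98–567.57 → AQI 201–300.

O₃ 0.1527: bracket 0.1506–0.1931 → index 201–300; slope 99/0.0425, offset 0.0021.
AQI = 201 + 99/0.0425·0.0021 ≈ 205.89 ⇒ 206.
PM2.5: row 0.000–88.067 (AQI 0–50). (50−0)·(14.939−0.000)/(88.067−0.000) + 0 = 50·14.939/88.067 + 0 ≈ 8.48 → 8.
SO₂ 479.67: bracket 431.87–607.99 → index 101–150; slope 49/176.12, offset 47.80.
AQI = 101 + 49/176.12·47.80 ≈ 114.30 ⇒ 114.
CO: 21.227 lies in 17.967–27.444, so I_lo=101, I_hi=150, C_lo=17.967, C_hi=27.444.
(150−101)/(27.444−17.967) × (21.227−17.967) + 101 = 49/9.477 × 3.260 + 101 ≈ 117.86 → 118.
NO₂: 1013.8 lies in 827.1–1221.9, so I_lo=151, I_hi=200, C_lo=827.1, C_hi=1221.9.
(200−151)/(1221.9−827.1) × (1013.8−827.1) + 151 = 49/394.8 × 186.7 + 151 ≈ 174.17 → 174.
PM10 183.27: bracket 135.94–228.03 → index 51–100; slope 49/92.09, offset 47.33.
AQI = 51 + 49/92.09·47.33 ≈ 76.18 ⇒ 76.
Sub-indices: O₃→206, PM2.5→8, SO₂→114, CO→118, NO₂→174, PM10→76. Overall AQI = max = 206; dominant pollutant is O₃.

206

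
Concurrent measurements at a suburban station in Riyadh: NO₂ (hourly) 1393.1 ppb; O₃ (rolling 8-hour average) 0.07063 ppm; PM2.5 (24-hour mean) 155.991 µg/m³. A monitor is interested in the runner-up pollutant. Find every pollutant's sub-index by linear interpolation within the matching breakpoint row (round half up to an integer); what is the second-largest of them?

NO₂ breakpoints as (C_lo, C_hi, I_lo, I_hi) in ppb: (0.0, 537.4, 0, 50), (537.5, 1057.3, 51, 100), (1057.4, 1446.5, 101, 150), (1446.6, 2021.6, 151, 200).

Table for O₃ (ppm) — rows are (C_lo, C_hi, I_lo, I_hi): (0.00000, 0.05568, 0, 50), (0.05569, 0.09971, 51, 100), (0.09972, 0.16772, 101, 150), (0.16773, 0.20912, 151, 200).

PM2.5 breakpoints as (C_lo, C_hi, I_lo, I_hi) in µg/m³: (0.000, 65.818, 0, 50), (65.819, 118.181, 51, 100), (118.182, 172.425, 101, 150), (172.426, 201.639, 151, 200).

135

NO₂: row 1057.4–1446.5 (AQI 101–150). (150−101)·(1393.1−1057.4)/(1446.5−1057.4) + 101 = 49·335.7/389.1 + 101 ≈ 143.28 → 143.
O₃: 0.07063 ∈ [0.05569, 0.09971] ↔ index [51, 100].
51 + (0.07063−0.05569)·(100−51)/(0.09971−0.05569) = 51 + 0.01494·49/0.04402 ≈ 67.63, so AQI = 68.
PM2.5: 155.991 ∈ [118.182, 172.425] ↔ index [101, 150].
101 + (155.991−118.182)·(150−101)/(172.425−118.182) = 101 + 37.809·49/54.243 ≈ 135.15, so AQI = 135.
Sub-indices: NO₂→143, O₃→68, PM2.5→135. Ranked high→low: 143, 135, 68. Second-highest sub-index = 135.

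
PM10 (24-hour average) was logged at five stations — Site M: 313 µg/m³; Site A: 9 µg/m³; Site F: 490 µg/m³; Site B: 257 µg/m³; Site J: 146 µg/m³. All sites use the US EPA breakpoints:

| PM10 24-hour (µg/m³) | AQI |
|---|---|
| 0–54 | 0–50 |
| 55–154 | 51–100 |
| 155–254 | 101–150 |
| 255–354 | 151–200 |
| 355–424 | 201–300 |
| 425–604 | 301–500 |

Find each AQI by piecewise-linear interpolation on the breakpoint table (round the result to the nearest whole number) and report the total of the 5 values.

809

Site M: 313 ∈ [255, 354] ↔ index [151, 200].
151 + (313−255)·(200−151)/(354−255) = 151 + 58·49/99 ≈ 179.71, so AQI = 180.
Site A: row 0–54 (AQI 0–50). (50−0)·(9−0)/(54−0) + 0 = 50·9/54 + 0 ≈ 8.33 → 8.
Site F: row 425–604 (AQI 301–500). (500−301)·(490−425)/(604−425) + 301 = 199·65/179 + 301 ≈ 373.26 → 373.
Site B 257: bracket 255–354 → index 151–200; slope 49/99, offset 2.
AQI = 151 + 49/99·2 ≈ 151.99 ⇒ 152.
Site J: 146 lies in 55–154, so I_lo=51, I_hi=100, C_lo=55, C_hi=154.
(100−51)/(154−55) × (146−55) + 51 = 49/99 × 91 + 51 ≈ 96.04 → 96.
AQIs: Site M=180, Site A=8, Site F=373, Site B=152, Site J=96. Sum = 180 + 8 + 373 + 152 + 96 = 809.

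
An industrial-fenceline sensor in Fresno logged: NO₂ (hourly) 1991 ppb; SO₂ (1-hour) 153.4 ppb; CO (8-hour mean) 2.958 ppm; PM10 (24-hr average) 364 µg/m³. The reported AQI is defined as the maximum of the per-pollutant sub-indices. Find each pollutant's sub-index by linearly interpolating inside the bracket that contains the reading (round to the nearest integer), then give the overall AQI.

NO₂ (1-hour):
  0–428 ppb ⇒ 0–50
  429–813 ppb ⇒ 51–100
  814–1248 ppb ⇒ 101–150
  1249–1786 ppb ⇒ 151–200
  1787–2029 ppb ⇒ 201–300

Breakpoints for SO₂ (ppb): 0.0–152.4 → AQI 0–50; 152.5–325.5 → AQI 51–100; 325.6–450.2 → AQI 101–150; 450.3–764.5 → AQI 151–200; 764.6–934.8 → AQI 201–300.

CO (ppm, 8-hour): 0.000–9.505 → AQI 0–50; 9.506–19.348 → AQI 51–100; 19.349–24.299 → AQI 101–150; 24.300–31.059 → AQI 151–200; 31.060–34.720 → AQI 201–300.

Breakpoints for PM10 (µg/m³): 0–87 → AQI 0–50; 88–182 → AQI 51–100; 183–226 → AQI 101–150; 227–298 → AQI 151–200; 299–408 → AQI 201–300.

NO₂: row 1787–2029 (AQI 201–300). (300−201)·(1991−1787)/(2029−1787) + 201 = 99·204/242 + 201 ≈ 284.45 → 284.
SO₂: row 152.5–325.5 (AQI 51–100). (100−51)·(153.4−152.5)/(325.5−152.5) + 51 = 49·0.9/173.0 + 51 ≈ 51.25 → 51.
CO: 2.958 lies in 0.000–9.505, so I_lo=0, I_hi=50, C_lo=0.000, C_hi=9.505.
(50−0)/(9.505−0.000) × (2.958−0.000) + 0 = 50/9.505 × 2.958 + 0 ≈ 15.56 → 16.
PM10: 364 lies in 299–408, so I_lo=201, I_hi=300, C_lo=299, C_hi=408.
(300−201)/(408−299) × (364−299) + 201 = 99/109 × 65 + 201 ≈ 260.04 → 260.
Sub-indices: NO₂→284, SO₂→51, CO→16, PM10→260. Overall AQI = max = 284; dominant pollutant is NO₂.
AQI 284: Very Unhealthy.

284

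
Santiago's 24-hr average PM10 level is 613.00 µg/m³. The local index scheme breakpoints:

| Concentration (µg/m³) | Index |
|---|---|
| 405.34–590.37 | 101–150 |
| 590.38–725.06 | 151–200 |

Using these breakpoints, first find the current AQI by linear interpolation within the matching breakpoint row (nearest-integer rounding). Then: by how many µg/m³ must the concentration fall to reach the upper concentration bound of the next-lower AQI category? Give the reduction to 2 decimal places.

22.63

PM10 613.00: bracket 590.38–725.06 → index 151–200; slope 49/134.68, offset 22.62.
AQI = 151 + 49/134.68·22.62 ≈ 159.23 ⇒ 159.
Current AQI 159 is in the Unhealthy range (151–200). The next-lower category tops out at AQI 150, whose upper concentration bound is 590.37 µg/m³.
Reduction needed = 613.00 − 590.37 = 22.63 µg/m³.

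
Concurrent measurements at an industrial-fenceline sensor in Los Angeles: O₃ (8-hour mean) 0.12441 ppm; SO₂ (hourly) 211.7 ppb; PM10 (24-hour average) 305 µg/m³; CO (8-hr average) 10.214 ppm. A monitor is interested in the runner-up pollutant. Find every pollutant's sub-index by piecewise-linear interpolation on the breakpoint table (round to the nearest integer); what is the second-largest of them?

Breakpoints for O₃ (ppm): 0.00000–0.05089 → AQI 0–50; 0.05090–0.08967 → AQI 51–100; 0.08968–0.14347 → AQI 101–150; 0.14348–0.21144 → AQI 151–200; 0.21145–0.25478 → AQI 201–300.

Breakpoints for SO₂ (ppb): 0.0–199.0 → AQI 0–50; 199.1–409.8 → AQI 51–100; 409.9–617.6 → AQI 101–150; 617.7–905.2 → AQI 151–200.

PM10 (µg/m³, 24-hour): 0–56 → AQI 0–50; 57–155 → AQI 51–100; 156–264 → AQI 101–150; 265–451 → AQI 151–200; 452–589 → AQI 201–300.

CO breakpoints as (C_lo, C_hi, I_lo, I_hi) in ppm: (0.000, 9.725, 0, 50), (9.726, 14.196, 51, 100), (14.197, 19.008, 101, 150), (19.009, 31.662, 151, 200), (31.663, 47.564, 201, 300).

O₃: 0.12441 ∈ [0.08968, 0.14347] ↔ index [101, 150].
101 + (0.12441−0.08968)·(150−101)/(0.14347−0.08968) = 101 + 0.03473·49/0.05379 ≈ 132.64, so AQI = 133.
SO₂: 211.7 ∈ [199.1, 409.8] ↔ index [51, 100].
51 + (211.7−199.1)·(100−51)/(409.8−199.1) = 51 + 12.6·49/210.7 ≈ 53.93, so AQI = 54.
PM10 305: bracket 265–451 → index 151–200; slope 49/186, offset 40.
AQI = 151 + 49/186·40 ≈ 161.54 ⇒ 162.
CO: 10.214 ∈ [9.726, 14.196] ↔ index [51, 100].
51 + (10.214−9.726)·(100−51)/(14.196−9.726) = 51 + 0.488·49/4.470 ≈ 56.35, so AQI = 56.
Sub-indices: O₃→133, SO₂→54, PM10→162, CO→56. Ranked high→low: 162, 133, 56, 54. Second-highest sub-index = 133.

133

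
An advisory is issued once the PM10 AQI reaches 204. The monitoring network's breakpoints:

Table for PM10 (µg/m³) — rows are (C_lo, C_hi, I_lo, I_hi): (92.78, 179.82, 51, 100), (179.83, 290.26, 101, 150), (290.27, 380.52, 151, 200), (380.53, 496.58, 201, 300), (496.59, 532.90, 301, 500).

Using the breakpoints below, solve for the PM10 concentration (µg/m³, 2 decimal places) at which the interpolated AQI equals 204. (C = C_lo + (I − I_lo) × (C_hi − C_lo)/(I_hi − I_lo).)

384.05

AQI 204 lies in the 201–300 band, which corresponds to 380.53–496.58 µg/m³.
C = 380.53 + (204−201)×(496.58−380.53)/(300−201) = 380.53 + 3×116.05/99 ≈ 384.0467 µg/m³ → 384.05 µg/m³ to 2 dp.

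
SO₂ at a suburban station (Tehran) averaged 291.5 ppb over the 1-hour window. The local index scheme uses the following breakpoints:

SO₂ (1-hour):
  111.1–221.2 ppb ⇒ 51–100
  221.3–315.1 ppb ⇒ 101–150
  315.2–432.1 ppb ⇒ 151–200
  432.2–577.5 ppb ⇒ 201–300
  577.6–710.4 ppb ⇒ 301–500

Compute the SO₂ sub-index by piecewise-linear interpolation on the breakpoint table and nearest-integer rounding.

138

SO₂: 291.5 ∈ [221.3, 315.1] ↔ index [101, 150].
101 + (291.5−221.3)·(150−101)/(315.1−221.3) = 101 + 70.2·49/93.8 ≈ 137.67, so AQI = 138.
AQI 138 falls in the Unhealthy for Sensitive Groups category.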